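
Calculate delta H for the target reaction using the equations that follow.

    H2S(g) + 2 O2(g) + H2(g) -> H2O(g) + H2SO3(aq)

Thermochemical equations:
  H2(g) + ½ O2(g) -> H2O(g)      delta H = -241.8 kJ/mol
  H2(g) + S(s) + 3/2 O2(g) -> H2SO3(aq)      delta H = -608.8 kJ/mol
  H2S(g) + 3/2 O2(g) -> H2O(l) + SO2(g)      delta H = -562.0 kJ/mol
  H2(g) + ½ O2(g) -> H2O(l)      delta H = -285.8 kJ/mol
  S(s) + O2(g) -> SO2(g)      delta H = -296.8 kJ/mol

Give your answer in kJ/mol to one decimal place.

equation 1 as written (H2O(g) already on the product side): -241.8 kJ/mol
equation 2 as written (H2SO3(aq) already on the product side): -608.8 kJ/mol
equation 3 as written (H2S(g) already on the reactant side): -562.0 kJ/mol
equation 4 reversed: +285.8 kJ/mol
equation 5 reversed: +296.8 kJ/mol
Combining the equations, delta H = (1)·(-241.8) + (1)·(-608.8) + (1)·(-562.0) + (-1)·(-285.8) + (-1)·(-296.8) = -830.0 kJ/mol

delta H = -830.0 kJ/mol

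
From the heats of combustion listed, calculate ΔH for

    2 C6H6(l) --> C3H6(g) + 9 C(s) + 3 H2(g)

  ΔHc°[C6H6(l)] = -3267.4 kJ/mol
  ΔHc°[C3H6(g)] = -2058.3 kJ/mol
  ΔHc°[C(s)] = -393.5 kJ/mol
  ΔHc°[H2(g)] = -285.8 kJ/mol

ΔH = -77.6 kJ/mol

With combustion enthalpies, reactants minus products:
= [2·(-3267.4)] − [1·(-2058.3) + 9·(-393.5) + 3·(-285.8)]
= -77.6 kJ/mol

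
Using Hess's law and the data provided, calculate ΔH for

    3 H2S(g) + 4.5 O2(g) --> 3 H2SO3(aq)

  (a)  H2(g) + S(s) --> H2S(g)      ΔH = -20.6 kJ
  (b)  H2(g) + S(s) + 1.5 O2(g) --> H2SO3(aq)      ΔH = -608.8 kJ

ΔH = -1764.6 kJ

(a) reversed and × 3: (-3)·(-20.6) = +61.8 kJ
(b) × 3: (3)·(-608.8) = -1826.4 kJ
ΔH = (+61.8) + (-1826.4) = -1764.6 kJ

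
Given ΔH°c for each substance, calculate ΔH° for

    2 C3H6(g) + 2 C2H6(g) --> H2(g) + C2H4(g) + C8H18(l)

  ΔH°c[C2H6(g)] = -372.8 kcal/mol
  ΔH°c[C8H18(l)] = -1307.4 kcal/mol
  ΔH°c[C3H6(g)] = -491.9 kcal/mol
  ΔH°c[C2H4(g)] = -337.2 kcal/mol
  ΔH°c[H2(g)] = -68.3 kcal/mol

Using ΔH = Σ nΔHc°(reactants) − Σ nΔHc°(products):
= [2·(-491.9) + 2·(-372.8)] − [1·(-68.3) + 1·(-337.2) + 1·(-1307.4)]
= -16.5 kcal/mol

ΔH° = -16.5 kcal/mol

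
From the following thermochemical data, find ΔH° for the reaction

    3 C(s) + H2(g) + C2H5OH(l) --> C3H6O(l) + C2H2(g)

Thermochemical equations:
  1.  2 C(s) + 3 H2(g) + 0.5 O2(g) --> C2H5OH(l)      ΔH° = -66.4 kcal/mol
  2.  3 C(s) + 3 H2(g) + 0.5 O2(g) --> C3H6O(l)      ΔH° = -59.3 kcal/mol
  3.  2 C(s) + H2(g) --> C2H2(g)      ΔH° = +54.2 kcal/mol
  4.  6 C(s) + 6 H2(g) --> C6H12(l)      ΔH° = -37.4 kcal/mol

eq. 1 reversed: +66.4 kcal/mol
eq. 2 as written: -59.3 kcal/mol
eq. 3 as written: +54.2 kcal/mol
eq. 4: not needed.
ΔH° = (-1)·(-66.4) + (1)·(-59.3) + (1)·(+54.2) = 61.3 kcal/mol

ΔH° = 61.3 kcal/mol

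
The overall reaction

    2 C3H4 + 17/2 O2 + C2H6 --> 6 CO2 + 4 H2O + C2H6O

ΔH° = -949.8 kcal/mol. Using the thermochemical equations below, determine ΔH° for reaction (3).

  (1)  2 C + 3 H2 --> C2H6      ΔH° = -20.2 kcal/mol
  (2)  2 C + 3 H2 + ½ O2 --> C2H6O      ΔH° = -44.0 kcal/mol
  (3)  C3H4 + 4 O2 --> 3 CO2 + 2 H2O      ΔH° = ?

(1) reversed: +20.2 kcal/mol
(2) as written: -44.0 kcal/mol
(3) × 2: contributes 2·x
-949.8 = (+20.2) + (-44.0) + 2·x
x = (-949.8 − (-23.8)) / (2) = -463.0 kcal/mol

ΔH° = -463.0 kcal/mol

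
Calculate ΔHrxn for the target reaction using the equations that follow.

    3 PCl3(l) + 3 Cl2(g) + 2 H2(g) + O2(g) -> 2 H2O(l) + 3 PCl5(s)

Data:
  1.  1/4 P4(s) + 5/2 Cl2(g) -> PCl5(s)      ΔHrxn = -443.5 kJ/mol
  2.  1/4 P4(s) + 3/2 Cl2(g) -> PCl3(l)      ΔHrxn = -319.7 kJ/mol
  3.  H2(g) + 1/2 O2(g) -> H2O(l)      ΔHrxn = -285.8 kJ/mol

eq. 1 × 3 (×3 to match 3 PCl5(s) in the target): (3)·(-443.5) = -1330.5 kJ/mol
eq. 2 reversed and × 3 (reverse to put PCl3(l) on the reactant side; ×3 to match 3 PCl3(l) in the target): (-3)·(-319.7) = +959.1 kJ/mol
eq. 3 × 2 (scale by 2 for the 2 H2O(l)): (2)·(-285.8) = -571.6 kJ/mol
By Hess's law, ΔHrxn = (-1330.5) + (+959.1) + (-571.6) = -943.0 kJ/mol

ΔHrxn = -943.0 kJ/mol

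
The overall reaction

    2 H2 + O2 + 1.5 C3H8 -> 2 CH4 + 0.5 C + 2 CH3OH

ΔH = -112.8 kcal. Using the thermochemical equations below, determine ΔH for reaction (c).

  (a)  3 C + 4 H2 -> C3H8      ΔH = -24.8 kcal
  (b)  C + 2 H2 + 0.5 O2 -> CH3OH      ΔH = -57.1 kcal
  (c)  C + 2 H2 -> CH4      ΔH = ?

(a) reversed and × 3/2 (C3H8 must end up as a reactant; scale by 3/2 for the 3/2 C3H8): (-3/2)·(-24.8) = +37.2 kcal
(b) × 2 (scale by 2 for the 2 CH3OH): (2)·(-57.1) = -114.2 kcal
(c) × 2 (scale by 2 for the 2 CH4): contributes 2·x
-112.8 = (+37.2) + (-114.2) + 2·x
x = (-112.8 − (-77.0)) / (2) = -17.9 kcal

ΔH = -17.9 kcal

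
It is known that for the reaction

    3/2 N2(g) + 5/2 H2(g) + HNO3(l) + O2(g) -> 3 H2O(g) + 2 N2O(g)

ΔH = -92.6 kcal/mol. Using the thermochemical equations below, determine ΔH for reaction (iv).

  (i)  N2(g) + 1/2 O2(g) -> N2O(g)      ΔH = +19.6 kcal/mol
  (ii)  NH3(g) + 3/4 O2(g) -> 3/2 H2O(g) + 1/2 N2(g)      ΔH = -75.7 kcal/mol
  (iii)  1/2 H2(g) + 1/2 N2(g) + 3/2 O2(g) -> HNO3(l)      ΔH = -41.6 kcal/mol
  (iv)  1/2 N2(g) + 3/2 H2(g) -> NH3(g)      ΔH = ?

(i) × 2: (2)·(+19.6) = +39.2 kcal/mol
(ii) × 2: (2)·(-75.7) = -151.4 kcal/mol
(iii) reversed: +41.6 kcal/mol
(iv) × 2: contributes 2·x
-92.6 = (+39.2) + (-151.4) + (+41.6) + 2·x
x = (-92.6 − (-70.6)) / (2) = -11.0 kcal/mol

ΔH = -11.0 kcal/mol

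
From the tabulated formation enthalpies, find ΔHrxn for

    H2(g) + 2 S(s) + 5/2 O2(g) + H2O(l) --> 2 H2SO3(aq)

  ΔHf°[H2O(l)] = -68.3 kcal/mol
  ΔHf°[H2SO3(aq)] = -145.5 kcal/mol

ΔH°rxn = Σ nΔHf°(products) − Σ nΔHf°(reactants).
Products: 2·(-145.5) = -291.0
Reactants: 1·(+0.0) + 2·(+0.0) + 5/2·(+0.0) + 1·(-68.3) = -68.3
ΔHrxn = (-291.0) − (-68.3) = -222.7 kcal/mol

ΔHrxn = -222.7 kcal/mol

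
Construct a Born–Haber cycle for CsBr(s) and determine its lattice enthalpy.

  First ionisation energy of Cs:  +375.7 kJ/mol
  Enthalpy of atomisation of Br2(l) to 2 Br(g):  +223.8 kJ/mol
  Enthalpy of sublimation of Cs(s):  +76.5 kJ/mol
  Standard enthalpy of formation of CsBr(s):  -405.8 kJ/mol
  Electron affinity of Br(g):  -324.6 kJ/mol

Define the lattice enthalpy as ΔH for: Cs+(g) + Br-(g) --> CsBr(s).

U = -645.3 kJ/mol

ΔHf° = 1·ΔHsub + 1·(ΣIE) + 1/2·D(Br2) + 1·EA + U
-405.8 = 1·(+76.5) + 1·(+375.7) + 1/2·(+223.8) + 1·(-324.6) + U
U = -405.8 − (+239.5) = -645.3 kJ/mol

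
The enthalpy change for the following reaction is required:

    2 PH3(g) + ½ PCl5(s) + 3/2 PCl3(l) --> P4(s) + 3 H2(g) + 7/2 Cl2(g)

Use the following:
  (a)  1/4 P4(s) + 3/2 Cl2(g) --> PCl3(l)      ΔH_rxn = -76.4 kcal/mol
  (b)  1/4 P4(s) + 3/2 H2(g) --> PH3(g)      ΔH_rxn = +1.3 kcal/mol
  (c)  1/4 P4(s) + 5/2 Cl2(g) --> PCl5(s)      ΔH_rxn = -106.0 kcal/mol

(a) reversed and × 3/2 (reverse to put PCl3(l) on the reactant side; ×3/2 to match 3/2 PCl3(l) in the target): (-3/2)·(-76.4) = +114.6 kcal/mol
(b) reversed and × 2 (reverse to put PH3(g) on the reactant side; ×2 to match 2 PH3(g) in the target): (-2)·(+1.3) = -2.6 kcal/mol
(c) reversed and × 1/2 (PCl5(s) must end up as a reactant; scale by 1/2 for the 1/2 PCl5(s)): (-1/2)·(-106.0) = +53.0 kcal/mol
By Hess's law, ΔH_rxn = (-3/2)·(-76.4) + (-2)·(+1.3) + (-1/2)·(-106.0) = 165.0 kcal/mol

ΔH_rxn = 165.0 kcal/mol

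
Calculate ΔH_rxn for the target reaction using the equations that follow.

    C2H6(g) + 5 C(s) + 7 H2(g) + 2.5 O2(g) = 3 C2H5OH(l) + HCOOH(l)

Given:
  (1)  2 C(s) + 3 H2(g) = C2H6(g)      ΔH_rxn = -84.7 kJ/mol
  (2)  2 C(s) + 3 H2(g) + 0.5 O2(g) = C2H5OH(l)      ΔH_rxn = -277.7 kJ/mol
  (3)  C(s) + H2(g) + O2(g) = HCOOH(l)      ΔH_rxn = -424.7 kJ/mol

(1) reversed: +84.7 kJ/mol
(2) × 3: (3)·(-277.7) = -833.1 kJ/mol
(3) as written: -424.7 kJ/mol
Combining the equations, ΔH_rxn = (-1)·(-84.7) + (3)·(-277.7) + (1)·(-424.7) = -1173.1 kJ/mol

ΔH_rxn = -1173.1 kJ/mol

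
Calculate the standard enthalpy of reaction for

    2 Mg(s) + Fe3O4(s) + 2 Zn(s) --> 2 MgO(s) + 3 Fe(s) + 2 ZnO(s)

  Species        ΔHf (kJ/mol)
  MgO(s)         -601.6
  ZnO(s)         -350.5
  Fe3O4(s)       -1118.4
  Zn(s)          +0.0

ΔH° = -785.8 kJ/mol

Products: 2·(-601.6) + 3·(+0.0) + 2·(-350.5) = -1904.2
Reactants: 2·(+0.0) + 1·(-1118.4) + 2·(+0.0) = -1118.4
ΔH° = (-1904.2) − (-1118.4) = -785.8 kJ/mol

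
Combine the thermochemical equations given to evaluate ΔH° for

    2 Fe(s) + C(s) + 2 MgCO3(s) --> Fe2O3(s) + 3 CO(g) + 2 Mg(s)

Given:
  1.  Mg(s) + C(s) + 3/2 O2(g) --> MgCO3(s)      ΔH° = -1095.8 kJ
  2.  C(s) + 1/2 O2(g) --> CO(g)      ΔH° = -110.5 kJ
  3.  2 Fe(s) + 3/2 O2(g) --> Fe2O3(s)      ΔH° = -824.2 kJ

ΔH° = 1035.9 kJ

eq. 1 reversed and × 2 (MgCO3(s) must end up as a reactant; scale by 2 for the 2 MgCO3(s)): (-2)·(-1095.8) = +2191.6 kJ
eq. 2 × 3 (scale by 3 for the 3 CO(g)): (3)·(-110.5) = -331.5 kJ
eq. 3 as written (Fe2O3(s) already on the product side): -824.2 kJ
ΔH° = (-2)·(-1095.8) + (3)·(-110.5) + (1)·(-824.2) = 1035.9 kJ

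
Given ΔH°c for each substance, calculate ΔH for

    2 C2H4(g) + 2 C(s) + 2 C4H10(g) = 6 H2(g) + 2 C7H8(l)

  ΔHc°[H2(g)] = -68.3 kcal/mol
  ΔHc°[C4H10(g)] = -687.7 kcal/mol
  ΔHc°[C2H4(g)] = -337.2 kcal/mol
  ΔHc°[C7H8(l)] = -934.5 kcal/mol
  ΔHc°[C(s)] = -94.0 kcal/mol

With combustion enthalpies, reactants minus products:
= [2·(-337.2) + 2·(-94.0) + 2·(-687.7)] − [6·(-68.3) + 2·(-934.5)]
= 41.0 kcal/mol

ΔH = 41.0 kcal/mol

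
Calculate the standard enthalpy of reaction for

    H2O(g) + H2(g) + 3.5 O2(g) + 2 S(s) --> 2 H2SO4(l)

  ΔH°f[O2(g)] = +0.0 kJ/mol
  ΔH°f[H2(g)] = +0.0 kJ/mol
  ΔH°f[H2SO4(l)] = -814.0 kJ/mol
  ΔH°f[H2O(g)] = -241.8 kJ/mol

Products: 2·(-814.0) = -1628.0
Reactants: 1·(-241.8) + 1·(+0.0) + 7/2·(+0.0) + 2·(+0.0) = -241.8
ΔHrxn = (-1628.0) − (-241.8) = -1386.2 kJ/mol

ΔHrxn = -1386.2 kJ/mol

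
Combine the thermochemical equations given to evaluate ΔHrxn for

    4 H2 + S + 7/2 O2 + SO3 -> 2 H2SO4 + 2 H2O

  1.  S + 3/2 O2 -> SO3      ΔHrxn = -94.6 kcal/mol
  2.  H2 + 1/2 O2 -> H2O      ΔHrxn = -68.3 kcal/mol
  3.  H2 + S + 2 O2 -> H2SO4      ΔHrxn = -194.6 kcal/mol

eq. 1 reversed (SO3 must end up as a reactant): +94.6 kcal/mol
eq. 2 × 2 (×2 to match 2 H2O in the target): (2)·(-68.3) = -136.6 kcal/mol
eq. 3 × 2 (scale by 2 for the 2 H2SO4): (2)·(-194.6) = -389.2 kcal/mol
ΔHrxn = (-1)·(-94.6) + (2)·(-68.3) + (2)·(-194.6) = -431.2 kcal/mol

ΔHrxn = -431.2 kcal/mol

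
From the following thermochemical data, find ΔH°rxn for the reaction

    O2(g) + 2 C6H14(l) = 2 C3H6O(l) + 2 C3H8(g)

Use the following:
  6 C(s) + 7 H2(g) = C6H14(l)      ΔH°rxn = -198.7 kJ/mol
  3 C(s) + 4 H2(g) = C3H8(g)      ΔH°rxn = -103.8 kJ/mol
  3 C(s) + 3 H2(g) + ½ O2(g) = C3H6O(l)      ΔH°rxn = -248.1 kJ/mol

ΔH°rxn = -306.4 kJ/mol

equation 1 reversed and × 2 (reverse to put C6H14(l) on the reactant side; ×2 to match 2 C6H14(l) in the target): (-2)·(-198.7) = +397.4 kJ/mol
equation 2 × 2 (scale by 2 for the 2 C3H8(g)): (2)·(-103.8) = -207.6 kJ/mol
equation 3 × 2 (×2 to match 2 C3H6O(l) in the target): (2)·(-248.1) = -496.2 kJ/mol
ΔH°rxn = (+397.4) + (-207.6) + (-496.2) = -306.4 kJ/mol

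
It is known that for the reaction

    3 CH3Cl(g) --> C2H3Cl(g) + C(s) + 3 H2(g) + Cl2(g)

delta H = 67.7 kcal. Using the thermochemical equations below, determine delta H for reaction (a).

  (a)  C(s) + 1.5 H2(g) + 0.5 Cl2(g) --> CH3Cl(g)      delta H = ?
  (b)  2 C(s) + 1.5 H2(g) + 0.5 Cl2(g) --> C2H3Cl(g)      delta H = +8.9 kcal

(a) reversed and × 3 (CH3Cl(g) must end up as a reactant; ×3 to match 3 CH3Cl(g) in the target): contributes −3·x
(b) as written (C2H3Cl(g) already on the product side): +8.9 kcal
+67.7 = (+8.9) − 3·x
x = (+67.7 − (+8.9)) / (-3) = -19.6 kcal

delta H = -19.6 kcal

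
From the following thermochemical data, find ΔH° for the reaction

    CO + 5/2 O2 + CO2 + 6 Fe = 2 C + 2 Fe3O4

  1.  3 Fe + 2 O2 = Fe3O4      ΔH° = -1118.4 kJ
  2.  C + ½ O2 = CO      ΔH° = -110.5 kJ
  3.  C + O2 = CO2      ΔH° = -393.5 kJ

ΔH° = -1732.8 kJ

eq. 1 × 2 (scale by 2 for the 2 Fe3O4): (2)·(-1118.4) = -2236.8 kJ
eq. 2 reversed (reverse to put CO on the reactant side): +110.5 kJ
eq. 3 reversed (reverse to put CO2 on the reactant side): +393.5 kJ
ΔH° = (2)·(-1118.4) + (-1)·(-110.5) + (-1)·(-393.5) = -1732.8 kJ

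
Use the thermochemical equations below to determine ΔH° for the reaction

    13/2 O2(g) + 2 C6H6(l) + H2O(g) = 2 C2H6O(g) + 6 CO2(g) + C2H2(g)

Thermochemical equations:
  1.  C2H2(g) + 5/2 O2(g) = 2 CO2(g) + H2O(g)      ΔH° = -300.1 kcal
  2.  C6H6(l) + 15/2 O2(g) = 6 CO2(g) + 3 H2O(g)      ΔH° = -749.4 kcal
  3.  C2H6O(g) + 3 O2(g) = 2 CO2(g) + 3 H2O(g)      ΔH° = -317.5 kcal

eq. 1 reversed (C2H2(g) must end up as a product): +300.1 kcal
eq. 2 × 2 (×2 to match 2 C6H6(l) in the target): (2)·(-749.4) = -1498.8 kcal
eq. 3 reversed and × 2 (reverse to put C2H6O(g) on the product side; ×2 to match 2 C2H6O(g) in the target): (-2)·(-317.5) = +635.0 kcal
Combining the equations, ΔH° = (-1)·(-300.1) + (2)·(-749.4) + (-2)·(-317.5) = -563.7 kcal

ΔH° = -563.7 kcal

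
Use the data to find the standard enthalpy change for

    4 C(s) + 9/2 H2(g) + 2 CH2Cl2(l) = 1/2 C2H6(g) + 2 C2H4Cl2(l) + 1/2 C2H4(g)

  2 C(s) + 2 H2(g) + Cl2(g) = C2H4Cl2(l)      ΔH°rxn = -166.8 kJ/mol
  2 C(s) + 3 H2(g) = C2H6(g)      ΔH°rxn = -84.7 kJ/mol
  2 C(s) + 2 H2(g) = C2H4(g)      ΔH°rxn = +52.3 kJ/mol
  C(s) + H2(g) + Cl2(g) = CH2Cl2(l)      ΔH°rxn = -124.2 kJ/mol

equation 1 × 2: (2)·(-166.8) = -333.6 kJ/mol
equation 2 × 1/2: (1/2)·(-84.7) = -42.35 kJ/mol
equation 3 × 1/2: (1/2)·(+52.3) = +26.15 kJ/mol
equation 4 reversed and × 2: (-2)·(-124.2) = +248.4 kJ/mol
ΔH°rxn = (2)·(-166.8) + (1/2)·(-84.7) + (1/2)·(+52.3) + (-2)·(-124.2) = -101.4 kJ/mol

ΔH°rxn = -101.4 kJ/mol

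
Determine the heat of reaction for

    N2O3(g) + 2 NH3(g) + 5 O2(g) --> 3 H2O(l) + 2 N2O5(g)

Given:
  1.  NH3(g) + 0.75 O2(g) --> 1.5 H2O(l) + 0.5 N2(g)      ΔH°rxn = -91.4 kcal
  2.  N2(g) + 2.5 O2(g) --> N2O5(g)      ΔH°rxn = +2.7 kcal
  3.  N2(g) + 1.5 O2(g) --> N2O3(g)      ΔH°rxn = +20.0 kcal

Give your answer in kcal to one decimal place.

ΔH°rxn = -197.4 kcal

eq. 1 × 2: (2)·(-91.4) = -182.8 kcal
eq. 2 × 2: (2)·(+2.7) = +5.4 kcal
eq. 3 reversed: -20.0 kcal
ΔH°rxn = (-182.8) + (+5.4) + (-20.0) = -197.4 kcal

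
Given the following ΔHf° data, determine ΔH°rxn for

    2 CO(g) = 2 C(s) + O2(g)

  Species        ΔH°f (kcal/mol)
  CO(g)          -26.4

ΔH°rxn = 52.8 kcal/mol

Products: 2·(+0.0) + 1·(+0.0) = +0.0
Reactants: 2·(-26.4) = -52.8
ΔH°rxn = (+0.0) − (-52.8) = 52.8 kcal/mol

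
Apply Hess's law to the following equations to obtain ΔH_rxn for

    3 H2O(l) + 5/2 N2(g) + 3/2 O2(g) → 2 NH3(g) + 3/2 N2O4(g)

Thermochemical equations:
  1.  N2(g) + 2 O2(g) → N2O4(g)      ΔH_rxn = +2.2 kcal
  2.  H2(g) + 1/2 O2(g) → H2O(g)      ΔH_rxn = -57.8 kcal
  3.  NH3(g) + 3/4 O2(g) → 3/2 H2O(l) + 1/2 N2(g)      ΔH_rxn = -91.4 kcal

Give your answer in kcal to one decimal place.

eq. 1 × 3/2: (3/2)·(+2.2) = +3.3 kcal
eq. 2: not needed.
eq. 3 reversed and × 2: (-2)·(-91.4) = +182.8 kcal
By Hess's law, ΔH_rxn = (3/2)·(+2.2) + (-2)·(-91.4) = 186.1 kcal

ΔH_rxn = 186.1 kcal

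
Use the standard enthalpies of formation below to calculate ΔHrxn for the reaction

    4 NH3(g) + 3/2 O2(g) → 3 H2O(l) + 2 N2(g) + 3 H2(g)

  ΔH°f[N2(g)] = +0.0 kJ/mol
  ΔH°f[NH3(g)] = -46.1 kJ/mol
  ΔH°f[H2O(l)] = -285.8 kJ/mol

ΔHrxn = -673.0 kJ/mol

ΔH°rxn = Σ nΔHf°(products) − Σ nΔHf°(reactants).
Products: 3·(-285.8) + 2·(+0.0) + 3·(+0.0) = -857.4
Reactants: 4·(-46.1) + 3/2·(+0.0) = -184.4
ΔHrxn = (-857.4) − (-184.4) = -673.0 kJ/mol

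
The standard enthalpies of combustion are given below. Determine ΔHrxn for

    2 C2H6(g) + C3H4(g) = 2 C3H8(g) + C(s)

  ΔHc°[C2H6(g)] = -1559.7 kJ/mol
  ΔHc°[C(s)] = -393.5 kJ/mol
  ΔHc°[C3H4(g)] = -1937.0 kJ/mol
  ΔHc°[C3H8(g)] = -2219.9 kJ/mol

ΔHrxn = -223.1 kJ/mol

With combustion enthalpies, reactants minus products:
= [2·(-1559.7) + 1·(-1937.0)] − [2·(-2219.9) + 1·(-393.5)]
= -223.1 kJ/mol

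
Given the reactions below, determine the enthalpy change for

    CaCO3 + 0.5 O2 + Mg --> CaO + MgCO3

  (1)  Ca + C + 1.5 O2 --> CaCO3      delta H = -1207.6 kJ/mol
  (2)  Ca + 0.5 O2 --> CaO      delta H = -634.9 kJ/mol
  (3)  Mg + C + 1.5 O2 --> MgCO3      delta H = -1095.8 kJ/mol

(1) reversed (reverse to put CaCO3 on the reactant side): +1207.6 kJ/mol
(2) as written (CaO already on the product side): -634.9 kJ/mol
(3) as written (MgCO3 already on the product side): -1095.8 kJ/mol
Summing the manipulated equations, delta H = (-1)·(-1207.6) + (1)·(-634.9) + (1)·(-1095.8) = -523.1 kJ/mol

delta H = -523.1 kJ/mol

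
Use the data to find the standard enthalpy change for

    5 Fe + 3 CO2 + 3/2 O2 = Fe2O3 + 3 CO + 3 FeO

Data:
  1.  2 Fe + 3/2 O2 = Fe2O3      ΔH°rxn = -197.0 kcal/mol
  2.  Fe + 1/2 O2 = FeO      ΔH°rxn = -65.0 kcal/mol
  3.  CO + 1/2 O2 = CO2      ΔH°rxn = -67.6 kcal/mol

eq. 1 as written: -197.0 kcal/mol
eq. 2 × 3: (3)·(-65.0) = -195.0 kcal/mol
eq. 3 reversed and × 3: (-3)·(-67.6) = +202.8 kcal/mol
ΔH°rxn = (1)·(-197.0) + (3)·(-65.0) + (-3)·(-67.6) = -189.2 kcal/mol

ΔH°rxn = -189.2 kcal/mol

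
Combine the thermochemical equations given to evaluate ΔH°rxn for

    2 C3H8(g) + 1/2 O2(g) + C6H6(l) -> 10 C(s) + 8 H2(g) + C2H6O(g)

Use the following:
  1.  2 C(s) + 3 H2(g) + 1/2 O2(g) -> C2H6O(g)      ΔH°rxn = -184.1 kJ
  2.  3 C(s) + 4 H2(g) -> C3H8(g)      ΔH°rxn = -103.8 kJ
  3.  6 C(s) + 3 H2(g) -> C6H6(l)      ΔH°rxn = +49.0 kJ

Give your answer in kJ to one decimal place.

ΔH°rxn = -25.5 kJ

eq. 1 as written (C2H6O(g) already on the product side): -184.1 kJ
eq. 2 reversed and × 2 (reverse to put C3H8(g) on the reactant side; ×2 to match 2 C3H8(g) in the target): (-2)·(-103.8) = +207.6 kJ
eq. 3 reversed (C6H6(l) must end up as a reactant): -49.0 kJ
By Hess's law, ΔH°rxn = (1)·(-184.1) + (-2)·(-103.8) + (-1)·(+49.0) = -25.5 kJ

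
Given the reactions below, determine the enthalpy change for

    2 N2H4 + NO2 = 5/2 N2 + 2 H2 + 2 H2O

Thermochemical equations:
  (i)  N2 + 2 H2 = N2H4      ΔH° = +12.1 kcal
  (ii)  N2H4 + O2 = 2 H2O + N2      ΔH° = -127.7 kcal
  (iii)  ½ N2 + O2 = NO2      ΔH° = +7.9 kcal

ΔH° = -147.7 kcal

(i) reversed: -12.1 kcal
(ii) as written: -127.7 kcal
(iii) reversed: -7.9 kcal
Summing the manipulated equations, ΔH° = (-12.1) + (-127.7) + (-7.9) = -147.7 kcal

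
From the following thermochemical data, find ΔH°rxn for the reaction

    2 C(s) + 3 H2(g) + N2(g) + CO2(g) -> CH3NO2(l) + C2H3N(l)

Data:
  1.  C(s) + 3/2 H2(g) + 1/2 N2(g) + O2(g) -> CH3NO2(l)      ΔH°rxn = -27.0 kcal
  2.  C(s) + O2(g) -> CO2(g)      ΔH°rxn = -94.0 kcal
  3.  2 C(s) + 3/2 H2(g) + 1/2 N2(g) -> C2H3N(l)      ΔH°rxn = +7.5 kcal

ΔH°rxn = 74.5 kcal

eq. 1 as written: -27.0 kcal
eq. 2 reversed: +94.0 kcal
eq. 3 as written: +7.5 kcal
By Hess's law, ΔH°rxn = (1)·(-27.0) + (-1)·(-94.0) + (1)·(+7.5) = 74.5 kcal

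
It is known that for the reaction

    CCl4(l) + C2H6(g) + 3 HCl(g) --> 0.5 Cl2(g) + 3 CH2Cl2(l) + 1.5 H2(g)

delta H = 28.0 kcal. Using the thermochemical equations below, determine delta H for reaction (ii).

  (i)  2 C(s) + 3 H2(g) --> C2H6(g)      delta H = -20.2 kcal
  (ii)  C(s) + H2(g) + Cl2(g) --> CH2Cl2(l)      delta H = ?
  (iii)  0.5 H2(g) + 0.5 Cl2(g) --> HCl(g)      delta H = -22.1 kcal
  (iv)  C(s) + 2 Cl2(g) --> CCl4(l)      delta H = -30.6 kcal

(i) reversed (reverse to put C2H6(g) on the reactant side): +20.2 kcal
(ii) × 3 (×3 to match 3 CH2Cl2(l) in the target): contributes 3·x
(iii) reversed and × 3 (reverse to put HCl(g) on the reactant side; ×3 to match 3 HCl(g) in the target): (-3)·(-22.1) = +66.3 kcal
(iv) reversed (CCl4(l) must end up as a reactant): +30.6 kcal
+28.0 = (+20.2) + (+66.3) + (+30.6) + 3·x
x = (+28.0 − (+117.1)) / (3) = -29.7 kcal

delta H = -29.7 kcal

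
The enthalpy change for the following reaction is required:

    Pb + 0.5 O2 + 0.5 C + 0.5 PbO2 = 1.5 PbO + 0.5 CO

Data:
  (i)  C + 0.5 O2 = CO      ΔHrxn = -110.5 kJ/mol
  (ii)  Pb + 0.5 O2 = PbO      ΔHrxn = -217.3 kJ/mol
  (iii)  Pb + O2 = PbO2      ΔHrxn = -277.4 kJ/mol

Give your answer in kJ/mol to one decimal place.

ΔHrxn = -242.5 kJ/mol

(i) × 1/2 (scale by 1/2 for the 1/2 CO): (1/2)·(-110.5) = -55.25 kJ/mol
(ii) × 3/2 (×3/2 to match 3/2 PbO in the target): (3/2)·(-217.3) = -325.95 kJ/mol
(iii) reversed and × 1/2 (reverse to put PbO2 on the reactant side; scale by 1/2 for the 1/2 PbO2): (-1/2)·(-277.4) = +138.7 kJ/mol
ΔHrxn = (1/2)·(-110.5) + (3/2)·(-217.3) + (-1/2)·(-277.4) = -242.5 kJ/mol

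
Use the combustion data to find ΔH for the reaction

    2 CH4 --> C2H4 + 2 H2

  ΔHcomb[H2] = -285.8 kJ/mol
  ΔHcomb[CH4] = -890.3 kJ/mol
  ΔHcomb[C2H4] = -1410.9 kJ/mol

Using ΔH = Σ nΔHc°(reactants) − Σ nΔHc°(products):
= [2·(-890.3)] − [1·(-1410.9) + 2·(-285.8)]
= 201.9 kJ/mol

ΔH = 201.9 kJ/mol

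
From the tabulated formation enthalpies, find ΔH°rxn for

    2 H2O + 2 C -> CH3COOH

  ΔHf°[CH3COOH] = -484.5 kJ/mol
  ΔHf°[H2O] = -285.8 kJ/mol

ΔH°rxn = 87.1 kJ/mol

ΔH°rxn = Σ nΔHf°(products) − Σ nΔHf°(reactants).
Products: 1·(-484.5) = -484.5
Reactants: 2·(-285.8) + 2·(+0.0) = -571.6
ΔH°rxn = (-484.5) − (-571.6) = 87.1 kJ/mol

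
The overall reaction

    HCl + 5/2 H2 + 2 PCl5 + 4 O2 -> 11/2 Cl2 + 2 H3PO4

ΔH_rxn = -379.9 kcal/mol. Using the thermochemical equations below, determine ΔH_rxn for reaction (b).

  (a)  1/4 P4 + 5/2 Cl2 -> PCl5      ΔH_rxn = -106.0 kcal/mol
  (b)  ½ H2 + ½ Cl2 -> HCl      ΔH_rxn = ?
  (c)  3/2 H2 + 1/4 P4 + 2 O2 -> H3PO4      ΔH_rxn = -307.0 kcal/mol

ΔH_rxn = -22.1 kcal/mol

(a) reversed and × 2 (PCl5 must end up as a reactant; ×2 to match 2 PCl5 in the target): (-2)·(-106.0) = +212.0 kcal/mol
(b) reversed (HCl must end up as a reactant): contributes −x
(c) × 2 (×2 to match 2 H3PO4 in the target): (2)·(-307.0) = -614.0 kcal/mol
-379.9 = (+212.0) + (-614.0) − x
x = (-379.9 − (-402.0)) / (-1) = -22.1 kcal/mol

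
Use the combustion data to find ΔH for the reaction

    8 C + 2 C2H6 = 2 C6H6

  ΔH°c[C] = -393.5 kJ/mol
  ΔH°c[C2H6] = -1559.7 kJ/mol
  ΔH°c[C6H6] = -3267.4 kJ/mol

ΔH = 267.4 kJ/mol

With combustion enthalpies, reactants minus products:
= [8·(-393.5) + 2·(-1559.7)] − [2·(-3267.4)]
= 267.4 kJ/mol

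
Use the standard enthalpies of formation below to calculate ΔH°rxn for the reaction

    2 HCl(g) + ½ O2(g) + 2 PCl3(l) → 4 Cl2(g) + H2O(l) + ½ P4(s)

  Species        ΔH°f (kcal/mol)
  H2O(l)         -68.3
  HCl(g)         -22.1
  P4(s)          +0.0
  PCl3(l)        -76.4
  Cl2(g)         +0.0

ΔH°rxn = 128.7 kcal/mol

Products: 4·(+0.0) + 1·(-68.3) + 1/2·(+0.0) = -68.3
Reactants: 2·(-22.1) + 1/2·(+0.0) + 2·(-76.4) = -197.0
ΔH°rxn = (-68.3) − (-197.0) = 128.7 kcal/mol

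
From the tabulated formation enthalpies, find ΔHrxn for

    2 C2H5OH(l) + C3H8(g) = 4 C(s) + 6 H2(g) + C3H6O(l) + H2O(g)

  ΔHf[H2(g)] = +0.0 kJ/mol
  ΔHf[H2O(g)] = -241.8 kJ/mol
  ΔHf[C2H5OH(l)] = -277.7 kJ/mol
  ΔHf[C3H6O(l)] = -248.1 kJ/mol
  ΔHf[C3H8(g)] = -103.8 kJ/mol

ΔH°rxn = Σ nΔHf°(products) − Σ nΔHf°(reactants).
Products: 4·(+0.0) + 6·(+0.0) + 1·(-248.1) + 1·(-241.8) = -489.9
Reactants: 2·(-277.7) + 1·(-103.8) = -659.2
ΔHrxn = (-489.9) − (-659.2) = 169.3 kJ/mol

ΔHrxn = 169.3 kJ/mol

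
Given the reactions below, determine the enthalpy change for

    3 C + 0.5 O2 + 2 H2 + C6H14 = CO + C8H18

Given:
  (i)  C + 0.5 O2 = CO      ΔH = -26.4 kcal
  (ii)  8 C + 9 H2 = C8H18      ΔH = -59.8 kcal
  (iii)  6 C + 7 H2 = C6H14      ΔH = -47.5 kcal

(i) as written: -26.4 kcal
(ii) as written: -59.8 kcal
(iii) reversed: +47.5 kcal
Since enthalpy is a state function, ΔH = (1)·(-26.4) + (1)·(-59.8) + (-1)·(-47.5) = -38.7 kcal

ΔH = -38.7 kcal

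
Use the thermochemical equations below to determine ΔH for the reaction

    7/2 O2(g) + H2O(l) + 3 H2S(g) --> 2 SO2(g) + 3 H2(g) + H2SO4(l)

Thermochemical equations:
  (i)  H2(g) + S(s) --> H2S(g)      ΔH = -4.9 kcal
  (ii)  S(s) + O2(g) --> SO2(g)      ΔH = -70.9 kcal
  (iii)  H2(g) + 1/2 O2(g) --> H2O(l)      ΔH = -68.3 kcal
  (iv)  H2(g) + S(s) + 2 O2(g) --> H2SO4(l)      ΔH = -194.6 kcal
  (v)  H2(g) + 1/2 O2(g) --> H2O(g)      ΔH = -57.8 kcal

ΔH = -253.4 kcal

(i) reversed and × 3 (reverse to put H2S(g) on the reactant side; scale by 3 for the 3 H2S(g)): (-3)·(-4.9) = +14.7 kcal
(ii) × 2 (scale by 2 for the 2 SO2(g)): (2)·(-70.9) = -141.8 kcal
(iii) reversed (H2O(l) must end up as a reactant): +68.3 kcal
(iv) as written (H2SO4(l) already on the product side): -194.6 kcal
(v): not needed (H2O(g) appears nowhere else).
Combining the equations, ΔH = (+14.7) + (-141.8) + (+68.3) + (-194.6) = -253.4 kcal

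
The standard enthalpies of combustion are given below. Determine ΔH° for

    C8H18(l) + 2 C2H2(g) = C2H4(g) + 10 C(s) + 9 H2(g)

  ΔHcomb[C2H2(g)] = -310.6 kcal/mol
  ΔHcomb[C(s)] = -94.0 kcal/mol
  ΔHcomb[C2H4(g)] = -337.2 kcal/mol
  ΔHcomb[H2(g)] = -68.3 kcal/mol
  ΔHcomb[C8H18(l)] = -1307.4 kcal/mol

Using ΔH = Σ nΔHc°(reactants) − Σ nΔHc°(products):
= [1·(-1307.4) + 2·(-310.6)] − [1·(-337.2) + 10·(-94.0) + 9·(-68.3)]
= -36.7 kcal/mol

ΔH° = -36.7 kcal/mol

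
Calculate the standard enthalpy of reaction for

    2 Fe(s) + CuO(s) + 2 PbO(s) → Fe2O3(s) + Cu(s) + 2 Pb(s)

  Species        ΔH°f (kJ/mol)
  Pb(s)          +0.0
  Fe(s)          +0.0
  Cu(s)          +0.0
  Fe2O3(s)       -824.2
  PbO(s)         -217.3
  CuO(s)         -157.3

ΔHrxn = -232.3 kJ/mol

ΔH°rxn = Σ nΔHf°(products) − Σ nΔHf°(reactants).
Products: 1·(-824.2) + 1·(+0.0) + 2·(+0.0) = -824.2
Reactants: 2·(+0.0) + 1·(-157.3) + 2·(-217.3) = -591.9
ΔHrxn = (-824.2) − (-591.9) = -232.3 kJ/mol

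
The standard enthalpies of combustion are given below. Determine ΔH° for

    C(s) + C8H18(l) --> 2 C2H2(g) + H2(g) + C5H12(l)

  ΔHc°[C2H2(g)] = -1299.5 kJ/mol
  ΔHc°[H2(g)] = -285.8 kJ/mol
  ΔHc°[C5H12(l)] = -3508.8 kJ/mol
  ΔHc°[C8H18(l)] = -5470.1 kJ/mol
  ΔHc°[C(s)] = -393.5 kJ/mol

Using ΔH = Σ nΔHc°(reactants) − Σ nΔHc°(products):
= [1·(-393.5) + 1·(-5470.1)] − [2·(-1299.5) + 1·(-285.8) + 1·(-3508.8)]
= 530.0 kJ/mol

ΔH° = 530.0 kJ/mol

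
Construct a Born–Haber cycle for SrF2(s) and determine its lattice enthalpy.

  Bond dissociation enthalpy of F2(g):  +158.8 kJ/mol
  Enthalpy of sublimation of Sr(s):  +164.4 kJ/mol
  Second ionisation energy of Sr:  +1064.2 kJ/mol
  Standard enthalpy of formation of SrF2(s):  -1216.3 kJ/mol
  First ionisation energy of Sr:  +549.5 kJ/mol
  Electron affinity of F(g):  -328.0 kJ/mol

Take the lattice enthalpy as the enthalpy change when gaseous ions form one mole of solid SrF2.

ΔHf° = 1·ΔHsub + 1·(ΣIE) + 1·D(F2) + 2·EA + U
-1216.3 = 1·(+164.4) + 1·(+1613.7) + 1·(+158.8) + 2·(-328.0) + U
U = -1216.3 − (+1280.9) = -2497.2 kJ/mol

U = -2497.2 kJ/mol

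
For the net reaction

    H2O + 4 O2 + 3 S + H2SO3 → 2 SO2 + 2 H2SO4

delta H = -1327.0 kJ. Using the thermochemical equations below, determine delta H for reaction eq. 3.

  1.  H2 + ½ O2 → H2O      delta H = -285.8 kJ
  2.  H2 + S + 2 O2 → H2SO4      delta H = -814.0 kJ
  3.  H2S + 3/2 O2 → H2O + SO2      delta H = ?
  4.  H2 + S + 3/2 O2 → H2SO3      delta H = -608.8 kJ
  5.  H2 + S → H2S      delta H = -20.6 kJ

delta H = -562.0 kJ

eq. 1 reversed and × 3: (-3)·(-285.8) = +857.4 kJ
eq. 2 × 2 (×2 to match 2 H2SO4 in the target): (2)·(-814.0) = -1628.0 kJ
eq. 3 × 2 (scale by 2 for the 2 SO2): contributes 2·x
eq. 4 reversed (H2SO3 must end up as a reactant): +608.8 kJ
eq. 5 × 2: (2)·(-20.6) = -41.2 kJ
-1327.0 = (+857.4) + (-1628.0) + (+608.8) + (-41.2) + 2·x
x = (-1327.0 − (-203.0)) / (2) = -562.0 kJ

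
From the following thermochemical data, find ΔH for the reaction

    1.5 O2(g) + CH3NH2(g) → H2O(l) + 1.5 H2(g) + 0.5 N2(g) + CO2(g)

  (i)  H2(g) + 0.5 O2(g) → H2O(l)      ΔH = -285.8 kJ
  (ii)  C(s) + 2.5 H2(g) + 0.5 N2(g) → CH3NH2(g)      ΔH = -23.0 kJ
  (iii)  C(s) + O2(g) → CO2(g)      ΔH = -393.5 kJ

(i) as written (H2O(l) already on the product side): -285.8 kJ
(ii) reversed (CH3NH2(g) must end up as a reactant): +23.0 kJ
(iii) as written (CO2(g) already on the product side): -393.5 kJ
By Hess's law, ΔH = (1)·(-285.8) + (-1)·(-23.0) + (1)·(-393.5) = -656.3 kJ

ΔH = -656.3 kJ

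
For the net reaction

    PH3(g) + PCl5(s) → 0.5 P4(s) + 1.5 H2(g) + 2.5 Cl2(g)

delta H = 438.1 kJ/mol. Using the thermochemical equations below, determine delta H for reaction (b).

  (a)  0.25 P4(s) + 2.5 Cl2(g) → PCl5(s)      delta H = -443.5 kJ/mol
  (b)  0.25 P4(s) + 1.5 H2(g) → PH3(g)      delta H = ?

delta H = 5.4 kJ/mol

(a) reversed (reverse to put PCl5(s) on the reactant side): +443.5 kJ/mol
(b) reversed (PH3(g) must end up as a reactant): contributes −x
+438.1 = (+443.5) − x
x = (+438.1 − (+443.5)) / (-1) = 5.4 kJ/mol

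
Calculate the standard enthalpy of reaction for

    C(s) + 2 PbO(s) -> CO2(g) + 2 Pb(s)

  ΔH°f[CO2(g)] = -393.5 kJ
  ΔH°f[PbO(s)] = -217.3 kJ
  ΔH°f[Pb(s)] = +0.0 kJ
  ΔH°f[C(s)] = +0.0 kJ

ΔH° = 41.1 kJ

ΔH°rxn = Σ nΔHf°(products) − Σ nΔHf°(reactants).
Products: 1·(-393.5) + 2·(+0.0) = -393.5
Reactants: 1·(+0.0) + 2·(-217.3) = -434.6
ΔH° = (-393.5) − (-434.6) = 41.1 kJ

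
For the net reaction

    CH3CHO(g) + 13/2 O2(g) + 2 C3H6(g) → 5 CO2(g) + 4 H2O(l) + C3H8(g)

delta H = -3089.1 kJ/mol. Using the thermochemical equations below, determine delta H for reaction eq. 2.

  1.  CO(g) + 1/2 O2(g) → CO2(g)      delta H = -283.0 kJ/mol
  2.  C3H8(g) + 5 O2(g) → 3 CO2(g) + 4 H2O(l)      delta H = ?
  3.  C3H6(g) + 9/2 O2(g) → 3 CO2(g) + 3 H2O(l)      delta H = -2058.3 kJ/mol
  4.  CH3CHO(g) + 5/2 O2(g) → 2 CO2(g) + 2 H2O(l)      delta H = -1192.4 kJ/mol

delta H = -2219.9 kJ/mol

eq. 1: not needed.
eq. 2 reversed: contributes −x
eq. 3 × 2: (2)·(-2058.3) = -4116.6 kJ/mol
eq. 4 as written: -1192.4 kJ/mol
-3089.1 = (-4116.6) + (-1192.4) − x
x = (-3089.1 − (-5309.0)) / (-1) = -2219.9 kJ/mol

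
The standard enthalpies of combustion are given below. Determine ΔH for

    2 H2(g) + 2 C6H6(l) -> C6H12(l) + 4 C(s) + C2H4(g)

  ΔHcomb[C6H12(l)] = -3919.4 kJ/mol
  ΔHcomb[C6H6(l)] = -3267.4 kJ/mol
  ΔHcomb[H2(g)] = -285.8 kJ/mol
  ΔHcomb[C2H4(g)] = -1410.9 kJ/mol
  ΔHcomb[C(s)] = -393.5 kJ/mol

ΔH = -202.1 kJ/mol

With combustion enthalpies, reactants minus products:
= [2·(-285.8) + 2·(-3267.4)] − [1·(-3919.4) + 4·(-393.5) + 1·(-1410.9)]
= -202.1 kJ/mol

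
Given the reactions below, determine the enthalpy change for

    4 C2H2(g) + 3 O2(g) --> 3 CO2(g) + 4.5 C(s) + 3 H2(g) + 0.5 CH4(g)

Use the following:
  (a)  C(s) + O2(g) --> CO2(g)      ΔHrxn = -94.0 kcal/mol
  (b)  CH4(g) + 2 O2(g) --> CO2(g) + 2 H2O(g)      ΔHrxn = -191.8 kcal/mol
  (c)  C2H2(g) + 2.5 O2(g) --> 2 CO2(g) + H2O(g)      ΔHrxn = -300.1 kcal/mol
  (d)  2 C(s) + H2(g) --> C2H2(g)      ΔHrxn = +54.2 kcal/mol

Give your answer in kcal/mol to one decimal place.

(a) × 3/2: (3/2)·(-94.0) = -141.0 kcal/mol
(b) reversed and × 1/2: (-1/2)·(-191.8) = +95.9 kcal/mol
(c) as written: -300.1 kcal/mol
(d) reversed and × 3: (-3)·(+54.2) = -162.6 kcal/mol
ΔHrxn = (3/2)·(-94.0) + (-1/2)·(-191.8) + (1)·(-300.1) + (-3)·(+54.2) = -507.8 kcal/mol

ΔHrxn = -507.8 kcal/mol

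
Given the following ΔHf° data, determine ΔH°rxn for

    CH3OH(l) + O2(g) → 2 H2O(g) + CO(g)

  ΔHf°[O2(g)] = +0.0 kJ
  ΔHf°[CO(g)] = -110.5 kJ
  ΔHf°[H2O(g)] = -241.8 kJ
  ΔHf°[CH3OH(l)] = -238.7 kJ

Products: 2·(-241.8) + 1·(-110.5) = -594.1
Reactants: 1·(-238.7) + 1·(+0.0) = -238.7
ΔH°rxn = (-594.1) − (-238.7) = -355.4 kJ

ΔH°rxn = -355.4 kJ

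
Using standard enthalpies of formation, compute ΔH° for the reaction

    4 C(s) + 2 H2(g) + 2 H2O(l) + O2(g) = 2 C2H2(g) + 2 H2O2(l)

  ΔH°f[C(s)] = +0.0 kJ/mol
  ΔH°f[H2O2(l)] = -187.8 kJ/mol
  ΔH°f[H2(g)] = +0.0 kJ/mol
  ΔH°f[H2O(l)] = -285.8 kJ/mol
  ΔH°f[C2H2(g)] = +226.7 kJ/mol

ΔH°rxn = Σ nΔHf°(products) − Σ nΔHf°(reactants).
Products: 2·(+226.7) + 2·(-187.8) = +77.8
Reactants: 4·(+0.0) + 2·(+0.0) + 2·(-285.8) + 1·(+0.0) = -571.6
ΔH° = (+77.8) − (-571.6) = 649.4 kJ/mol

ΔH° = 649.4 kJ/mol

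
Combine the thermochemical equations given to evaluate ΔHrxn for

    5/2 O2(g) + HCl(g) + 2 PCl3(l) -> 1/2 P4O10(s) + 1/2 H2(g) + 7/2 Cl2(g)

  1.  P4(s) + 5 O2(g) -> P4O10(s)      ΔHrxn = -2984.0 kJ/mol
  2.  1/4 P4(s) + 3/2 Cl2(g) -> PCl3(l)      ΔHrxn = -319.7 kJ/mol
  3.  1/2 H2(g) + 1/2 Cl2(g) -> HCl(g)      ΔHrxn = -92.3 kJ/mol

eq. 1 × 1/2: (1/2)·(-2984.0) = -1492.0 kJ/mol
eq. 2 reversed and × 2: (-2)·(-319.7) = +639.4 kJ/mol
eq. 3 reversed: +92.3 kJ/mol
By Hess's law, ΔHrxn = (1/2)·(-2984.0) + (-2)·(-319.7) + (-1)·(-92.3) = -760.3 kJ/mol

ΔHrxn = -760.3 kJ/mol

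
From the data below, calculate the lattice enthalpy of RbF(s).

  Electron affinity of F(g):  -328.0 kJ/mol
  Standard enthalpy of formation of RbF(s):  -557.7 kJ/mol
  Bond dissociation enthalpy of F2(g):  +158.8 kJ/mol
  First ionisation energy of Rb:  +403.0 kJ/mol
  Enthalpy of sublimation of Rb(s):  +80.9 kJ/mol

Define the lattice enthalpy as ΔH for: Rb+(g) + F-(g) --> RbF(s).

ΔHf° = 1·ΔHsub + 1·(ΣIE) + 1/2·D(F2) + 1·EA + U
-557.7 = 1·(+80.9) + 1·(+403.0) + 1/2·(+158.8) + 1·(-328.0) + U
U = -557.7 − (+235.3) = -793.0 kJ/mol

U = -793.0 kJ/mol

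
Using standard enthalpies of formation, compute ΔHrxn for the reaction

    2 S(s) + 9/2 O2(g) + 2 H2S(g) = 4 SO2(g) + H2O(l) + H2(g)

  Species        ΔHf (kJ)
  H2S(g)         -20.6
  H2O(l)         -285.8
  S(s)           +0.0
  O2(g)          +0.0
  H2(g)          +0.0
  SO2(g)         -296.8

Products: 4·(-296.8) + 1·(-285.8) + 1·(+0.0) = -1473.0
Reactants: 2·(+0.0) + 9/2·(+0.0) + 2·(-20.6) = -41.2
ΔHrxn = (-1473.0) − (-41.2) = -1431.8 kJ

ΔHrxn = -1431.8 kJ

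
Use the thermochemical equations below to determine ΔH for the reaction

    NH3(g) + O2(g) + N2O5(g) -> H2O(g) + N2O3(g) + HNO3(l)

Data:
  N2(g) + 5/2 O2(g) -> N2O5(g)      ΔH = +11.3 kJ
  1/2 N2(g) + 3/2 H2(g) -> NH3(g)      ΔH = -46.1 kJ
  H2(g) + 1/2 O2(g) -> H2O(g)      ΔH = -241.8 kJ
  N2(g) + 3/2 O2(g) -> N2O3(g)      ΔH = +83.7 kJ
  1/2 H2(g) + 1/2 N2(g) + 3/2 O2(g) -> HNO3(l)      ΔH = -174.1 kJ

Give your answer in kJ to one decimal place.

ΔH = -297.4 kJ

equation 1 reversed: -11.3 kJ
equation 2 reversed: +46.1 kJ
equation 3 as written: -241.8 kJ
equation 4 as written: +83.7 kJ
equation 5 as written: -174.1 kJ
Since enthalpy is a state function, ΔH = (-11.3) + (+46.1) + (-241.8) + (+83.7) + (-174.1) = -297.4 kJ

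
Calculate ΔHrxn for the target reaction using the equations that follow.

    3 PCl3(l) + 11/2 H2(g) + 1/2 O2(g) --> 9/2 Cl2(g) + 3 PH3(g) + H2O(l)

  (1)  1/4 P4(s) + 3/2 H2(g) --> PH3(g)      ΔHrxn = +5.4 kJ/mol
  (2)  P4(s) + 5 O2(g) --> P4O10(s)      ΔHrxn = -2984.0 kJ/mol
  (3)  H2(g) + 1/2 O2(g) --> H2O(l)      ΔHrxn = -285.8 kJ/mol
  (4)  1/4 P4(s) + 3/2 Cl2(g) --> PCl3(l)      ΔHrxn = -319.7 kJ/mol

(1) × 3 (scale by 3 for the 3 PH3(g)): (3)·(+5.4) = +16.2 kJ/mol
(2): not needed (P4O10(s) appears nowhere else).
(3) as written (H2O(l) already on the product side): -285.8 kJ/mol
(4) reversed and × 3 (PCl3(l) must end up as a reactant; scale by 3 for the 3 PCl3(l)): (-3)·(-319.7) = +959.1 kJ/mol
ΔHrxn = (+16.2) + (-285.8) + (+959.1) = 689.5 kJ/mol

ΔHrxn = 689.5 kJ/mol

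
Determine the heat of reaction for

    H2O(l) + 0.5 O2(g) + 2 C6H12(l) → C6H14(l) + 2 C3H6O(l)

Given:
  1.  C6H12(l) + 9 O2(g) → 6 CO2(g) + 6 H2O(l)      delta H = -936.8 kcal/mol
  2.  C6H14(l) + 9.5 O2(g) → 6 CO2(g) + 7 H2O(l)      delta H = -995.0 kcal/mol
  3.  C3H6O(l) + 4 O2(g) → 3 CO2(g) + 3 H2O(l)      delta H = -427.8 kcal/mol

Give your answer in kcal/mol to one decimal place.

delta H = -23.0 kcal/mol

eq. 1 × 2 (×2 to match 2 C6H12(l) in the target): (2)·(-936.8) = -1873.6 kcal/mol
eq. 2 reversed (C6H14(l) must end up as a product): +995.0 kcal/mol
eq. 3 reversed and × 2 (reverse to put C3H6O(l) on the product side; ×2 to match 2 C3H6O(l) in the target): (-2)·(-427.8) = +855.6 kcal/mol
Combining the equations, delta H = (2)·(-936.8) + (-1)·(-995.0) + (-2)·(-427.8) = -23.0 kcal/mol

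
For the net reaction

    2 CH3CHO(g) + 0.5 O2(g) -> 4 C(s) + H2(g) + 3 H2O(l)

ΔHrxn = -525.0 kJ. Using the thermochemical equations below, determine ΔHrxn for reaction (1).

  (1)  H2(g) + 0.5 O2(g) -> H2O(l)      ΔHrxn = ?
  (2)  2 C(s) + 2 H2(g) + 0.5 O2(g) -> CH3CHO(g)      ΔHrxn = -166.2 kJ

ΔHrxn = -285.8 kJ

(1) × 3 (scale by 3 for the 3 H2O(l)): contributes 3·x
(2) reversed and × 2 (CH3CHO(g) must end up as a reactant; ×2 to match 2 CH3CHO(g) in the target): (-2)·(-166.2) = +332.4 kJ
-525.0 = (+332.4) + 3·x
x = (-525.0 − (+332.4)) / (3) = -285.8 kJ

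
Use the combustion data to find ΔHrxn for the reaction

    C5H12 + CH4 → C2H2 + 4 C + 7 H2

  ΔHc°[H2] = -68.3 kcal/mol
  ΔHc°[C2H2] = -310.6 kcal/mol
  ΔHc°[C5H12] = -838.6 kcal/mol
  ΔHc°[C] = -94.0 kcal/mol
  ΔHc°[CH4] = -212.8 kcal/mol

With combustion enthalpies, reactants minus products:
= [1·(-838.6) + 1·(-212.8)] − [1·(-310.6) + 4·(-94.0) + 7·(-68.3)]
= 113.3 kcal/mol

ΔHrxn = 113.3 kcal/mol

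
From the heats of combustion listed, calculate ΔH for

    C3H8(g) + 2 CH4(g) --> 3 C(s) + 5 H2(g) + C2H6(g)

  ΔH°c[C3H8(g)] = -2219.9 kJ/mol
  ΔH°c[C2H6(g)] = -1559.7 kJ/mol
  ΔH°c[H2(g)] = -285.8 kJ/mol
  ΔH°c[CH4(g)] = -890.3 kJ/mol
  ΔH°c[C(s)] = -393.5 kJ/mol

ΔH = 168.7 kJ/mol

Using ΔH = Σ nΔHc°(reactants) − Σ nΔHc°(products):
= [1·(-2219.9) + 2·(-890.3)] − [3·(-393.5) + 5·(-285.8) + 1·(-1559.7)]
= 168.7 kJ/mol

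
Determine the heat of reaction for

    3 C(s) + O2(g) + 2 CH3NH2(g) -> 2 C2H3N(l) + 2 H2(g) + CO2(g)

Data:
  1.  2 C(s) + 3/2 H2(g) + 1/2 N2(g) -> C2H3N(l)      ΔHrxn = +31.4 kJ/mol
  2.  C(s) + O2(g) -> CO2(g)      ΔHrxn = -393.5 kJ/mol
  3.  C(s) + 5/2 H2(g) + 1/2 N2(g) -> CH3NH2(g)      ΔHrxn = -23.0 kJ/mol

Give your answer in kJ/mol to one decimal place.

eq. 1 × 2: (2)·(+31.4) = +62.8 kJ/mol
eq. 2 as written: -393.5 kJ/mol
eq. 3 reversed and × 2: (-2)·(-23.0) = +46.0 kJ/mol
ΔHrxn = (2)·(+31.4) + (1)·(-393.5) + (-2)·(-23.0) = -284.7 kJ/mol

ΔHrxn = -284.7 kJ/mol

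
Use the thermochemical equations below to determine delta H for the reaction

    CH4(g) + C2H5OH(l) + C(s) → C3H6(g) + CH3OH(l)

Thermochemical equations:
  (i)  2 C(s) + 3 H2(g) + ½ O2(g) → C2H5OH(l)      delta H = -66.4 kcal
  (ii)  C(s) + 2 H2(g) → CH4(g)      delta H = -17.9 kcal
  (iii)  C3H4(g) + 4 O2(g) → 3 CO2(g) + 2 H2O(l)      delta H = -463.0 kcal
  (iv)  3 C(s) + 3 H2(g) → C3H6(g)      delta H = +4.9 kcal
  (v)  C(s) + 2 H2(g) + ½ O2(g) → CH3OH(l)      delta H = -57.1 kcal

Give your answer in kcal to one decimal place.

(i) reversed (reverse to put C2H5OH(l) on the reactant side): +66.4 kcal
(ii) reversed (CH4(g) must end up as a reactant): +17.9 kcal
(iii): not needed (CO2(g) appears nowhere else).
(iv) as written (C3H6(g) already on the product side): +4.9 kcal
(v) as written (CH3OH(l) already on the product side): -57.1 kcal
delta H = (-1)·(-66.4) + (-1)·(-17.9) + (1)·(+4.9) + (1)·(-57.1) = 32.1 kcal

delta H = 32.1 kcal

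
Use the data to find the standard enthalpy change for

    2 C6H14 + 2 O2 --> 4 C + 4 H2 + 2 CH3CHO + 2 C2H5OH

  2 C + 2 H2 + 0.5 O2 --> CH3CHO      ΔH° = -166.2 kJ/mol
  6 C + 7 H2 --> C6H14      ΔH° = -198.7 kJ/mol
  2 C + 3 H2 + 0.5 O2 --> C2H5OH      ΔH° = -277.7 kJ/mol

ΔH° = -490.4 kJ/mol

equation 1 × 2 (×2 to match 2 CH3CHO in the target): (2)·(-166.2) = -332.4 kJ/mol
equation 2 reversed and × 2 (C6H14 must end up as a reactant; ×2 to match 2 C6H14 in the target): (-2)·(-198.7) = +397.4 kJ/mol
equation 3 × 2 (×2 to match 2 C2H5OH in the target): (2)·(-277.7) = -555.4 kJ/mol
Summing the manipulated equations, ΔH° = (-332.4) + (+397.4) + (-555.4) = -490.4 kJ/mol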